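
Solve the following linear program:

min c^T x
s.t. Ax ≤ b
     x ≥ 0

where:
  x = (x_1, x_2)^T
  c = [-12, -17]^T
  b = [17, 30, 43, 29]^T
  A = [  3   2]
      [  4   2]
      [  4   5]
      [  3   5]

Evaluate the objective at each vertex of the feasible region:
  z(0, 0) = 0
  z(5.667, 0) = -68
  z(3, 4) = -104  ←
  z(0, 5.8) = -98.6
The minimum is at x_1 = 3, x_2 = 4.

x_1 = 3, x_2 = 4, z = -104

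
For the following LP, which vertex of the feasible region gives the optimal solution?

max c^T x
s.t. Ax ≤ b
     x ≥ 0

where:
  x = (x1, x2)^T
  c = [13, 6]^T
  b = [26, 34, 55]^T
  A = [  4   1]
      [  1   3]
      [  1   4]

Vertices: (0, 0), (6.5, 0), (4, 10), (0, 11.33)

Evaluate the objective at each vertex of the feasible region:
  z(0, 0) = 0
  z(6.5, 0) = 84.5
  z(4, 10) = 112  ←
  z(0, 11.33) = 68
The maximum is at x1 = 4, x2 = 10.

(4, 10)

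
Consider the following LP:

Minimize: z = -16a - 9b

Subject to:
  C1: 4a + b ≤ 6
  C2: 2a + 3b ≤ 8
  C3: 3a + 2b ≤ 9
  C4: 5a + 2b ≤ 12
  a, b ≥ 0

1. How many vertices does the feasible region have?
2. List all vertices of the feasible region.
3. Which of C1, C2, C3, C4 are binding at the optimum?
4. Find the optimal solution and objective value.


1. 4
2. (0, 0), (1.5, 0), (1, 2), (0, 2.667)
3. C1, C2
4. a = 1, b = 2, z = -34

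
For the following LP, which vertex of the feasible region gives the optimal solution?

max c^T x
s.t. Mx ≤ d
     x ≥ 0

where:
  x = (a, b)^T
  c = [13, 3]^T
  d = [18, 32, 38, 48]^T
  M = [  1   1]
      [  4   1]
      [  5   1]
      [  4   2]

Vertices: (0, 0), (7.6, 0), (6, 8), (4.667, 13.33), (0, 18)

Evaluate the objective at each vertex of the feasible region:
  z(0, 0) = 0
  z(7.6, 0) = 98.8
  z(6, 8) = 102  ←
  z(4.667, 13.33) = 100.7
  z(0, 18) = 54
The maximum is at a = 6, b = 8.

(6, 8)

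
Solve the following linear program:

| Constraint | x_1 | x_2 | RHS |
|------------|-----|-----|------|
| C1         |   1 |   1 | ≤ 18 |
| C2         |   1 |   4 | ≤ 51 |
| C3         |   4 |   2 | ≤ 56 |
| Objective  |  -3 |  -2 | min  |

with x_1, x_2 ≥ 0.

Evaluate the objective at each vertex of the feasible region:
  z(0, 0) = 0
  z(14, 0) = -42
  z(10, 8) = -46  ←
  z(7, 11) = -43
  z(0, 12.75) = -25.5
The minimum is at x_1 = 10, x_2 = 8.

x_1 = 10, x_2 = 8, z = -46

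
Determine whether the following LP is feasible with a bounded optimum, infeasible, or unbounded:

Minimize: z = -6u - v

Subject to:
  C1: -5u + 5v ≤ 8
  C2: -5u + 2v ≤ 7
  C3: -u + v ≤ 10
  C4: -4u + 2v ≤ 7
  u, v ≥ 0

Unbounded (objective can decrease without bound)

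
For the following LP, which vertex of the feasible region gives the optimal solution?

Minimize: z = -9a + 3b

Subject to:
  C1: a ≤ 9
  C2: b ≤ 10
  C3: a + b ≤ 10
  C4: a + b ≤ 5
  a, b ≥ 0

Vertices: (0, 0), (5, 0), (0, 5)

Evaluate the objective at each vertex of the feasible region:
  z(0, 0) = 0
  z(5, 0) = -45  ←
  z(0, 5) = 15
The minimum is at a = 5, b = 0.

(5, 0)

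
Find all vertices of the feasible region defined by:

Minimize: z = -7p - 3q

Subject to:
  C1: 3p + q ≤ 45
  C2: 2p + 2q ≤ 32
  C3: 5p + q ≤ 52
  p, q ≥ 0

(0, 0), (10.4, 0), (9, 7), (0, 16)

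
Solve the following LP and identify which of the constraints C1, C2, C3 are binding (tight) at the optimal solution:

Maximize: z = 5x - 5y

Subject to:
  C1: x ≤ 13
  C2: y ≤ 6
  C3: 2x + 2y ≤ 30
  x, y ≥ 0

At x = 13, y = 0, compute slack b - a·x for each constraint:
  C1: 13 − 13 = 0  (binding)
  C2: 6 − 0 = 6  (slack)
  C3: 30 − 26 = 4  (slack)

Optimal: x = 13, y = 0
Binding: C1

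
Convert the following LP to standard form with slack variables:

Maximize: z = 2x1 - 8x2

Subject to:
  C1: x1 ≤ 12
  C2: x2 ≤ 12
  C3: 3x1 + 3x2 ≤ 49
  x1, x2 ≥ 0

max z = 2x1 - 8x2

s.t.
  x1 + s1 = 12
  x2 + s2 = 12
  3x1 + 3x2 + s3 = 49
  x1, x2, s1, s2, s3 ≥ 0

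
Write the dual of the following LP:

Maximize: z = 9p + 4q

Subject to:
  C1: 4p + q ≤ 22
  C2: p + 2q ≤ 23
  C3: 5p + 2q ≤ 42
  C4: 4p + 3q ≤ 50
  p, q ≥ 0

Primal max cᵀx s.t. Ax ≤ b, x ≥ 0  →  Dual min bᵀy s.t. Aᵀy ≥ c, y ≥ 0.

Minimize: z = 22y1 + 23y2 + 42y3 + 50y4

Subject to:
  4y1 + y2 + 5y3 + 4y4 ≥ 9
  y1 + 2y2 + 2y3 + 3y4 ≥ 4
  y1, y2, y3, y4 ≥ 0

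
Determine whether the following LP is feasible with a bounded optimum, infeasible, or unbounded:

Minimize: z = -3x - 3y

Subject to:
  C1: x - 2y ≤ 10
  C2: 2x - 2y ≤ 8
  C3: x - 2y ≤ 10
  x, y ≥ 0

Unbounded (objective can decrease without bound)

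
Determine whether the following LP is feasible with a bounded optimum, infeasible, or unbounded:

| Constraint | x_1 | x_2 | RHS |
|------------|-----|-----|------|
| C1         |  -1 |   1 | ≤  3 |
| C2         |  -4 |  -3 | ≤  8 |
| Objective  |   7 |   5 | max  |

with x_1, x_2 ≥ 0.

Unbounded (objective can increase without bound)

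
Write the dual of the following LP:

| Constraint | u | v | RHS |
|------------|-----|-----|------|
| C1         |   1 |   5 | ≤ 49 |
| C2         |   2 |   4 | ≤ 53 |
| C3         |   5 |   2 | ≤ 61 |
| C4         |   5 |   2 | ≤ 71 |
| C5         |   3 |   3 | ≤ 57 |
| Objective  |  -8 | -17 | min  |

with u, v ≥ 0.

Primal min cᵀx s.t. Ax ≤ b, x ≥ 0  →  Dual max −bᵀy s.t. Aᵀy ≥ −c, y ≥ 0.

Maximize: z = -49y1 - 53y2 - 61y3 - 71y4 - 57y5

Subject to:
  y1 + 2y2 + 5y3 + 5y4 + 3y5 ≥ 8
  5y1 + 4y2 + 2y3 + 2y4 + 3y5 ≥ 17
  y1, y2, y3, y4, y5 ≥ 0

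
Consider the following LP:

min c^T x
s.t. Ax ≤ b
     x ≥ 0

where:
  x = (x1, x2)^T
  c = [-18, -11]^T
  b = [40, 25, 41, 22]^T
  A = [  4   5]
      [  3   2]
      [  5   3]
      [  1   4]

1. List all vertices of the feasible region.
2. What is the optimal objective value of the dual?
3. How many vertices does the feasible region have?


1. (0, 0), (8.2, 0), (7, 2), (6.429, 2.857), (4.545, 4.364), (0, 5.5)
2. -148
3. 6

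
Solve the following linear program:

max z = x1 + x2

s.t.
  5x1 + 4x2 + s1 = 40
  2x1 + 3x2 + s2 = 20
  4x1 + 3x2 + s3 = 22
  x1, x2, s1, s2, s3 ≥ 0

Evaluate the objective at each vertex of the feasible region:
  z(0, 0) = 0
  z(5.5, 0) = 5.5
  z(1, 6) = 7  ←
  z(0, 6.667) = 6.667
The maximum is at x1 = 1, x2 = 6.

x1 = 1, x2 = 6, z = 7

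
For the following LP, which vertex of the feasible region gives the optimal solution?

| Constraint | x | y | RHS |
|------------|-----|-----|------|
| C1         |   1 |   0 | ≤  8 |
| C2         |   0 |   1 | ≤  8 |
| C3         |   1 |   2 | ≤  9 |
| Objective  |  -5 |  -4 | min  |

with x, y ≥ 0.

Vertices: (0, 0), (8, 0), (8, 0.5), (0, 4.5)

Evaluate the objective at each vertex of the feasible region:
  z(0, 0) = 0
  z(8, 0) = -40
  z(8, 0.5) = -42  ←
  z(0, 4.5) = -18
The minimum is at x = 8, y = 0.5.

(8, 0.5)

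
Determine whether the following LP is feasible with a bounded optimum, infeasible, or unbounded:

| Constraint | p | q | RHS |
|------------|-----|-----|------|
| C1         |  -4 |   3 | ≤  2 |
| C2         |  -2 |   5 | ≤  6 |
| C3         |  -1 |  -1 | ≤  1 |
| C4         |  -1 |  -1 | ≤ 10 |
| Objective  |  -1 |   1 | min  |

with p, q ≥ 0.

Unbounded (objective can decrease without bound)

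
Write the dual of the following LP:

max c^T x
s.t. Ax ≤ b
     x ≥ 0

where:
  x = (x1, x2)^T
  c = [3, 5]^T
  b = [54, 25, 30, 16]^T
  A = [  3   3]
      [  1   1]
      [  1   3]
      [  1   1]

Primal max cᵀx s.t. Ax ≤ b, x ≥ 0  →  Dual min bᵀy s.t. Aᵀy ≥ c, y ≥ 0.

Minimize: z = 54y1 + 25y2 + 30y3 + 16y4

Subject to:
  3y1 + y2 + y3 + y4 ≥ 3
  3y1 + y2 + 3y3 + y4 ≥ 5
  y1, y2, y3, y4 ≥ 0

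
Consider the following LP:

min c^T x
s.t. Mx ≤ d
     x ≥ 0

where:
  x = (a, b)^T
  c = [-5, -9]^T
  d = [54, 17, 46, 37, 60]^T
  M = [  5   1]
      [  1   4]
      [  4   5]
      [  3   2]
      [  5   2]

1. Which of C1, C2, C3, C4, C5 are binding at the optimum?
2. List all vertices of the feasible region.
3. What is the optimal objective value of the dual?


1. C2, C3
2. (0, 0), (10.8, 0), (10.67, 0.6667), (9, 2), (0, 4.25)
3. -63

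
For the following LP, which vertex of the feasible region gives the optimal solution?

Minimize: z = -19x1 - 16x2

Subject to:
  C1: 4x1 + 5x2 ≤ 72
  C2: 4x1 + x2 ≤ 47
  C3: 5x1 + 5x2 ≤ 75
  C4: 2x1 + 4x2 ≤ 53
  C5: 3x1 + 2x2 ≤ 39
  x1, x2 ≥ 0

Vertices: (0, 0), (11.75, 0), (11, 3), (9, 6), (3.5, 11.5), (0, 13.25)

Evaluate the objective at each vertex of the feasible region:
  z(0, 0) = 0
  z(11.75, 0) = -223.2
  z(11, 3) = -257
  z(9, 6) = -267  ←
  z(3.5, 11.5) = -250.5
  z(0, 13.25) = -212
The minimum is at x1 = 9, x2 = 6.

(9, 6)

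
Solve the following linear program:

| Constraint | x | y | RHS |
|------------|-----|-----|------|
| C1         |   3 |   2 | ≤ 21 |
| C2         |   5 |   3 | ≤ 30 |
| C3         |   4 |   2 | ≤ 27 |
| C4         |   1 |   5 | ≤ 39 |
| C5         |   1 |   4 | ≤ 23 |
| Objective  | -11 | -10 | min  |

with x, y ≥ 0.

Evaluate the objective at each vertex of the feasible region:
  z(0, 0) = 0
  z(6, 0) = -66
  z(3, 5) = -83  ←
  z(0, 5.75) = -57.5
The minimum is at x = 3, y = 5.

x = 3, y = 5, z = -83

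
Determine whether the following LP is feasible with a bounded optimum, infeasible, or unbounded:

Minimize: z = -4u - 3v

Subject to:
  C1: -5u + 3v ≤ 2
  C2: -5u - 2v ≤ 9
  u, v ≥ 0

Unbounded (objective can decrease without bound)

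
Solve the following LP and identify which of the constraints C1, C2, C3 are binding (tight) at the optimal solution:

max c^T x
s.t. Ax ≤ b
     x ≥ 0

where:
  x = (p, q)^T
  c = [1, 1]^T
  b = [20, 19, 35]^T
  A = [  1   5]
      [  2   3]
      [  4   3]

At p = 8, q = 1, compute slack b - a·x for each constraint:
  C1: 20 − 13 = 7  (slack)
  C2: 19 − 19 = 0  (binding)
  C3: 35 − 35 = 0  (binding)

Optimal: p = 8, q = 1
Binding: C2, C3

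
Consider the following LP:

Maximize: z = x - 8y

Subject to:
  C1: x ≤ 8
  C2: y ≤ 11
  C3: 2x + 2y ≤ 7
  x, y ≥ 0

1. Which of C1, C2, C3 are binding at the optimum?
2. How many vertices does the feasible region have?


1. C3
2. 3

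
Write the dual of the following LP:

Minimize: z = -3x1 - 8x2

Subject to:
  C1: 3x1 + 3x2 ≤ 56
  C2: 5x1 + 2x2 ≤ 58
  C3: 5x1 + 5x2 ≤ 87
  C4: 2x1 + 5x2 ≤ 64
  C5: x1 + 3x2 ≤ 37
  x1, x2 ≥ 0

Primal min cᵀx s.t. Ax ≤ b, x ≥ 0  →  Dual max −bᵀy s.t. Aᵀy ≥ −c, y ≥ 0.

Maximize: z = -56y1 - 58y2 - 87y3 - 64y4 - 37y5

Subject to:
  3y1 + 5y2 + 5y3 + 2y4 + y5 ≥ 3
  3y1 + 2y2 + 5y3 + 5y4 + 3y5 ≥ 8
  y1, y2, y3, y4, y5 ≥ 0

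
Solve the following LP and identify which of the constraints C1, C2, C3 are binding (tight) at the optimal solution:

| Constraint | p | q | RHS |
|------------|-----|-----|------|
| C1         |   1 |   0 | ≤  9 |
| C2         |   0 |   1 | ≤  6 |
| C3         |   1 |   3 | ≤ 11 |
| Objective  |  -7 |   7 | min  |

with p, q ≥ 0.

At p = 9, q = 0, compute slack b - a·x for each constraint:
  C1: 9 − 9 = 0  (binding)
  C2: 6 − 0 = 6  (slack)
  C3: 11 − 9 = 2  (slack)

Optimal: p = 9, q = 0
Binding: C1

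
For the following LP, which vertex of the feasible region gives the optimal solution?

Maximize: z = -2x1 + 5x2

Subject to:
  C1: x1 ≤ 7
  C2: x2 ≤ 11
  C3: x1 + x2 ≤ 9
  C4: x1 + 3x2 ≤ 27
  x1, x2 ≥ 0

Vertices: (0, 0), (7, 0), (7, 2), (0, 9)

Evaluate the objective at each vertex of the feasible region:
  z(0, 0) = 0
  z(7, 0) = -14
  z(7, 2) = -4
  z(0, 9) = 45  ←
The maximum is at x1 = 0, x2 = 9.

(0, 9)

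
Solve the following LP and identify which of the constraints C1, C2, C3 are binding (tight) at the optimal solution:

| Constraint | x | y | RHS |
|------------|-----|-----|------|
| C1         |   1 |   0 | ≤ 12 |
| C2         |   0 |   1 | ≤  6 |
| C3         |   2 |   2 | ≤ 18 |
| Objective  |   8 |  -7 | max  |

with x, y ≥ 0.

At x = 9, y = 0, compute slack b - a·x for each constraint:
  C1: 12 − 9 = 3  (slack)
  C2: 6 − 0 = 6  (slack)
  C3: 18 − 18 = 0  (binding)

Optimal: x = 9, y = 0
Binding: C3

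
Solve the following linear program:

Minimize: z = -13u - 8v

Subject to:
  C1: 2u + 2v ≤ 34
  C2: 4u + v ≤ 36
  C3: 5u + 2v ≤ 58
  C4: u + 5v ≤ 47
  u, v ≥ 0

Evaluate the objective at each vertex of the feasible region:
  z(0, 0) = 0
  z(9, 0) = -117
  z(7, 8) = -155  ←
  z(0, 9.4) = -75.2
The minimum is at u = 7, v = 8.

u = 7, v = 8, z = -155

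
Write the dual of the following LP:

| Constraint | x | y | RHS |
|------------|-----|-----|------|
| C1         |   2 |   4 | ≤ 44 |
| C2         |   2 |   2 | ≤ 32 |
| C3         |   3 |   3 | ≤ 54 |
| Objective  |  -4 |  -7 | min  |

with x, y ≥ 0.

Primal min cᵀx s.t. Ax ≤ b, x ≥ 0  →  Dual max −bᵀy s.t. Aᵀy ≥ −c, y ≥ 0.

Maximize: z = -44y1 - 32y2 - 54y3

Subject to:
  2y1 + 2y2 + 3y3 ≥ 4
  4y1 + 2y2 + 3y3 ≥ 7
  y1, y2, y3 ≥ 0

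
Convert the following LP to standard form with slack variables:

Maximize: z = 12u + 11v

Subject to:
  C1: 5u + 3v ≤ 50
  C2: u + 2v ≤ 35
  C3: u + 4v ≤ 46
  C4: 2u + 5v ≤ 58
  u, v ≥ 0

max z = 12u + 11v

s.t.
  5u + 3v + s1 = 50
  u + 2v + s2 = 35
  u + 4v + s3 = 46
  2u + 5v + s4 = 58
  u, v, s1, s2, s3, s4 ≥ 0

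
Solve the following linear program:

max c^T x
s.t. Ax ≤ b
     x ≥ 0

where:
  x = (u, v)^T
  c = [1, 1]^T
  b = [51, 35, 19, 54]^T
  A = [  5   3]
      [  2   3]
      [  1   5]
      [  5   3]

Evaluate the objective at each vertex of the feasible region:
  z(0, 0) = 0
  z(10.2, 0) = 10.2
  z(9, 2) = 11  ←
  z(0, 3.8) = 3.8
The maximum is at u = 9, v = 2.

u = 9, v = 2, z = 11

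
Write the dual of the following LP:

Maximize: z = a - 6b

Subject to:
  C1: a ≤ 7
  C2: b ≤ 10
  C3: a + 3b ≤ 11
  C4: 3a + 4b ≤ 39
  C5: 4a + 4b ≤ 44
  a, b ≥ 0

Primal max cᵀx s.t. Ax ≤ b, x ≥ 0  →  Dual min bᵀy s.t. Aᵀy ≥ c, y ≥ 0.

Minimize: z = 7y1 + 10y2 + 11y3 + 39y4 + 44y5

Subject to:
  y1 + y3 + 3y4 + 4y5 ≥ 1
  y2 + 3y3 + 4y4 + 4y5 ≥ -6
  y1, y2, y3, y4, y5 ≥ 0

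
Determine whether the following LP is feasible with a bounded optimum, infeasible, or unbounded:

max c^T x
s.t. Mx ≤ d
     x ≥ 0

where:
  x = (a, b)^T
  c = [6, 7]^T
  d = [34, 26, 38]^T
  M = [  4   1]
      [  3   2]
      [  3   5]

Feasible with a bounded optimal solution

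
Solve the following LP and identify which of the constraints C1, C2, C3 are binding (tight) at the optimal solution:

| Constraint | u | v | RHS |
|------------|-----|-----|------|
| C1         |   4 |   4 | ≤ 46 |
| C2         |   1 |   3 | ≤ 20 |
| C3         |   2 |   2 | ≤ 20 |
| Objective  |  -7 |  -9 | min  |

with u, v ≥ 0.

At u = 5, v = 5, compute slack b - a·x for each constraint:
  C1: 46 − 40 = 6  (slack)
  C2: 20 − 20 = 0  (binding)
  C3: 20 − 20 = 0  (binding)

Optimal: u = 5, v = 5
Binding: C2, C3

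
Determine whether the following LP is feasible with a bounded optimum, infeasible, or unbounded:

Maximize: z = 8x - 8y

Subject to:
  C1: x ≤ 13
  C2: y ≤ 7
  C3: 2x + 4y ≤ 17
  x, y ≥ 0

Feasible with a bounded optimal solution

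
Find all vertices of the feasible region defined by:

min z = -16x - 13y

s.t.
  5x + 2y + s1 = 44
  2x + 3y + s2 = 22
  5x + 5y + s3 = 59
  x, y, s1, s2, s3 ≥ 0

(0, 0), (8.8, 0), (8, 2), (0, 7.333)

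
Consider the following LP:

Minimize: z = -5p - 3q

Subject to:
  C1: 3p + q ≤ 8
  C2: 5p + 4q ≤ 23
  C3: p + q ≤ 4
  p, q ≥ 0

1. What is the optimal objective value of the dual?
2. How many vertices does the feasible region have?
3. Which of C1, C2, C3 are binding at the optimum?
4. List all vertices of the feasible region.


1. -16
2. 4
3. C1, C3
4. (0, 0), (2.667, 0), (2, 2), (0, 4)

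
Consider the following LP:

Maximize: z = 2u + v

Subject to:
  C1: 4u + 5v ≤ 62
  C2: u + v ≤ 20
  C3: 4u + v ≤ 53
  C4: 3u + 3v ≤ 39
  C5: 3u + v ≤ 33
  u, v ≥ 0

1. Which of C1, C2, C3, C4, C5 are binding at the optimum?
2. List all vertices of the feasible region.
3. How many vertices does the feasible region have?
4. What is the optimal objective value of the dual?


1. C4, C5
2. (0, 0), (11, 0), (10, 3), (3, 10), (0, 12.4)
3. 5
4. 23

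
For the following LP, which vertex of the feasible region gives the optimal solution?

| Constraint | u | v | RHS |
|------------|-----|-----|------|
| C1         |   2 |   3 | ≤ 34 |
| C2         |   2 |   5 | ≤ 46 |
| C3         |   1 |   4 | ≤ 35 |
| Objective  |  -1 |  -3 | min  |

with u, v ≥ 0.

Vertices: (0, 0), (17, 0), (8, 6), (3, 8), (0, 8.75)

Evaluate the objective at each vertex of the feasible region:
  z(0, 0) = 0
  z(17, 0) = -17
  z(8, 6) = -26
  z(3, 8) = -27  ←
  z(0, 8.75) = -26.25
The minimum is at u = 3, v = 8.

(3, 8)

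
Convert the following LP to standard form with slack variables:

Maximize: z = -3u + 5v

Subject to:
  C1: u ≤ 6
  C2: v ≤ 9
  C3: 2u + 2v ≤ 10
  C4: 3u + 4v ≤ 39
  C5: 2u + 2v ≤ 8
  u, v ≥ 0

max z = -3u + 5v

s.t.
  u + s1 = 6
  v + s2 = 9
  2u + 2v + s3 = 10
  3u + 4v + s4 = 39
  2u + 2v + s5 = 8
  u, v, s1, s2, s3, s4, s5 ≥ 0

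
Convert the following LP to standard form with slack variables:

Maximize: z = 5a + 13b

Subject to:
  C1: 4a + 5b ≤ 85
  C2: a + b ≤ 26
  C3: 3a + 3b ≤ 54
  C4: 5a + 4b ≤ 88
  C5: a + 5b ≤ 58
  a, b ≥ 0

max z = 5a + 13b

s.t.
  4a + 5b + s1 = 85
  a + b + s2 = 26
  3a + 3b + s3 = 54
  5a + 4b + s4 = 88
  a + 5b + s5 = 58
  a, b, s1, s2, s3, s4, s5 ≥ 0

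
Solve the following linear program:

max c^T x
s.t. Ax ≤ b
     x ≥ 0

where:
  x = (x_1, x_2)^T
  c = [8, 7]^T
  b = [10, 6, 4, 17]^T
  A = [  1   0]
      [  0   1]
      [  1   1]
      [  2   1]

Evaluate the objective at each vertex of the feasible region:
  z(0, 0) = 0
  z(4, 0) = 32  ←
  z(0, 4) = 28
The maximum is at x_1 = 4, x_2 = 0.

x_1 = 4, x_2 = 0, z = 32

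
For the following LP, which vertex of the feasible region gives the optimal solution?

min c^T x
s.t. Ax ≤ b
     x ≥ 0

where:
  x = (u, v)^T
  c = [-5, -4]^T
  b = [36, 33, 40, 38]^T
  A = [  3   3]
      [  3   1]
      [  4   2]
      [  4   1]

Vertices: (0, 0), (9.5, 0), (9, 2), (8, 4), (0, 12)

Evaluate the objective at each vertex of the feasible region:
  z(0, 0) = 0
  z(9.5, 0) = -47.5
  z(9, 2) = -53
  z(8, 4) = -56  ←
  z(0, 12) = -48
The minimum is at u = 8, v = 4.

(8, 4)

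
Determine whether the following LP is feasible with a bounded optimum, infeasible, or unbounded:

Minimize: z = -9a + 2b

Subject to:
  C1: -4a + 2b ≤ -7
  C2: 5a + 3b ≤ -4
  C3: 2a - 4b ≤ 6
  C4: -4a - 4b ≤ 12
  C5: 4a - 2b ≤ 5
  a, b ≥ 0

Infeasible (no feasible solution exists)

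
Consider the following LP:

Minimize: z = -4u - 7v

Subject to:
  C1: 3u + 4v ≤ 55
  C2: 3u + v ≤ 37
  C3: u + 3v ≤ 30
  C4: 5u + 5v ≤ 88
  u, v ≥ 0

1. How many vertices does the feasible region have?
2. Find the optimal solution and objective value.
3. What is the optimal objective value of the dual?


1. 5
2. u = 9, v = 7, z = -85
3. -85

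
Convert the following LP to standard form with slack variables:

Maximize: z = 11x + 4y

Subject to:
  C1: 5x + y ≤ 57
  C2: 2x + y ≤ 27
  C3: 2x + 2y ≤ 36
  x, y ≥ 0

max z = 11x + 4y

s.t.
  5x + y + s1 = 57
  2x + y + s2 = 27
  2x + 2y + s3 = 36
  x, y, s1, s2, s3 ≥ 0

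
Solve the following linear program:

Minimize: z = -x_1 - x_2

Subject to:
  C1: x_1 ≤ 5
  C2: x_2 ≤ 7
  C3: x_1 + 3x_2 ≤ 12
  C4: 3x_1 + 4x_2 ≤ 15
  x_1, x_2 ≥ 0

Evaluate the objective at each vertex of the feasible region:
  z(0, 0) = 0
  z(5, 0) = -5  ←
  z(0, 3.75) = -3.75
The minimum is at x_1 = 5, x_2 = 0.

x_1 = 5, x_2 = 0, z = -5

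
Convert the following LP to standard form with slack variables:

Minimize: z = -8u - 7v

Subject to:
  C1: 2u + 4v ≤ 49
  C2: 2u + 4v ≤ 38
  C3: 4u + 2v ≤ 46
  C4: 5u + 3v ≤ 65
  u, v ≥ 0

min z = -8u - 7v

s.t.
  2u + 4v + s1 = 49
  2u + 4v + s2 = 38
  4u + 2v + s3 = 46
  5u + 3v + s4 = 65
  u, v, s1, s2, s3, s4 ≥ 0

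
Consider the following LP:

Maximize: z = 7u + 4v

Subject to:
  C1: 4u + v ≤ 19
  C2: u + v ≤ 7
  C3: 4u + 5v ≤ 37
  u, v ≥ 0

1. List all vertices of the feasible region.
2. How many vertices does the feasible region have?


1. (0, 0), (4.75, 0), (4, 3), (0, 7)
2. 4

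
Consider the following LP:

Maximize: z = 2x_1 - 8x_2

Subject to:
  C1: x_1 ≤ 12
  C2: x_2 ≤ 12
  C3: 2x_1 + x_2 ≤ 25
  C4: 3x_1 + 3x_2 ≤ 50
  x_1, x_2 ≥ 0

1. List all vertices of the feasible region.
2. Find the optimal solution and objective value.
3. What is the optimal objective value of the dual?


1. (0, 0), (12, 0), (12, 1), (8.333, 8.333), (4.667, 12), (0, 12)
2. x_1 = 12, x_2 = 0, z = 24
3. 24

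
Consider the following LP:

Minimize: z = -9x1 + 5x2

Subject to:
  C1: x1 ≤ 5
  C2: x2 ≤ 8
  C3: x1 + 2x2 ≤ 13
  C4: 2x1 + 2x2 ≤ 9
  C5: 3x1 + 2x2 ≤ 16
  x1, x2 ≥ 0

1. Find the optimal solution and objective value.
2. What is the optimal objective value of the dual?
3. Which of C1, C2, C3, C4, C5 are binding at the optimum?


1. x1 = 4.5, x2 = 0, z = -40.5
2. -40.5
3. C4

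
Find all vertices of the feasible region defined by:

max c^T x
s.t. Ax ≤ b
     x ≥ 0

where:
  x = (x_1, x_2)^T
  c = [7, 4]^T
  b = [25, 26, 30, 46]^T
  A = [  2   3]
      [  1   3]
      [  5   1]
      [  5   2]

(0, 0), (6, 0), (5, 5), (0, 8.333)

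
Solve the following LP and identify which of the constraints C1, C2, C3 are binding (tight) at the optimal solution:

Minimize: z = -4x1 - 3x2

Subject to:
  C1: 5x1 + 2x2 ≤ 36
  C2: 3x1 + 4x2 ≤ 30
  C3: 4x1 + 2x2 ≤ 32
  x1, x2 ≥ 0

At x1 = 6, x2 = 3, compute slack b - a·x for each constraint:
  C1: 36 − 36 = 0  (binding)
  C2: 30 − 30 = 0  (binding)
  C3: 32 − 30 = 2  (slack)

Optimal: x1 = 6, x2 = 3
Binding: C1, C2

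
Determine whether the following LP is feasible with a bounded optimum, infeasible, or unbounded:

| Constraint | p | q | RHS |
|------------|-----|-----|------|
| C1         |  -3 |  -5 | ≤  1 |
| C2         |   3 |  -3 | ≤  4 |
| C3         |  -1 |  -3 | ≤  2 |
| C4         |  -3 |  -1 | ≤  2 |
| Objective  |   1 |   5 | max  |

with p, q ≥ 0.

Unbounded (objective can increase without bound)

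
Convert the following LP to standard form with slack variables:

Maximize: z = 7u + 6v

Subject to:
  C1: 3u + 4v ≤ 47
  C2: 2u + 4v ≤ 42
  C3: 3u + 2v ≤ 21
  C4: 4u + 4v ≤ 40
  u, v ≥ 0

max z = 7u + 6v

s.t.
  3u + 4v + s1 = 47
  2u + 4v + s2 = 42
  3u + 2v + s3 = 21
  4u + 4v + s4 = 40
  u, v, s1, s2, s3, s4 ≥ 0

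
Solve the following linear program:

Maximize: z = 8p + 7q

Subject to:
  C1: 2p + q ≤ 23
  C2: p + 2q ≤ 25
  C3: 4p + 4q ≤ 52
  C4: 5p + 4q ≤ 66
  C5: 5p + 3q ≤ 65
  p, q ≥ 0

Evaluate the objective at each vertex of the feasible region:
  z(0, 0) = 0
  z(11.5, 0) = 92
  z(10, 3) = 101  ←
  z(1, 12) = 92
  z(0, 12.5) = 87.5
The maximum is at p = 10, q = 3.

p = 10, q = 3, z = 101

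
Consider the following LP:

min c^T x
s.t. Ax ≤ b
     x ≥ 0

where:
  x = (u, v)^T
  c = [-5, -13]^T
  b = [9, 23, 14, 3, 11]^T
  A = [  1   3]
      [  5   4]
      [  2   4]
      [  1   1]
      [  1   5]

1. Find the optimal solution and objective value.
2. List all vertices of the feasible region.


1. u = 1, v = 2, z = -31
2. (0, 0), (3, 0), (1, 2), (0, 2.2)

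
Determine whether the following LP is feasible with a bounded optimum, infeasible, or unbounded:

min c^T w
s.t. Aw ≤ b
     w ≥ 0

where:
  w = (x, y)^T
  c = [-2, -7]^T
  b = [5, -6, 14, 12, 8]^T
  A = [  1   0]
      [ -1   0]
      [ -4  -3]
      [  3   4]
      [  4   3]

Infeasible (no feasible solution exists)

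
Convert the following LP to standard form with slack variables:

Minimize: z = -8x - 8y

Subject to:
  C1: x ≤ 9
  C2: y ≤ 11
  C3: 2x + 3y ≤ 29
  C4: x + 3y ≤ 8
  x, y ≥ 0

min z = -8x - 8y

s.t.
  x + s1 = 9
  y + s2 = 11
  2x + 3y + s3 = 29
  x + 3y + s4 = 8
  x, y, s1, s2, s3, s4 ≥ 0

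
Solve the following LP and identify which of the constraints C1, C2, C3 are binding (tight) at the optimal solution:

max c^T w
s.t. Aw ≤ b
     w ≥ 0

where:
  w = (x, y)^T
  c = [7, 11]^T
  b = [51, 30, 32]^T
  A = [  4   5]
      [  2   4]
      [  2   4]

At x = 9, y = 3, compute slack b - a·x for each constraint:
  C1: 51 − 51 = 0  (binding)
  C2: 30 − 30 = 0  (binding)
  C3: 32 − 30 = 2  (slack)

Optimal: x = 9, y = 3
Binding: C1, C2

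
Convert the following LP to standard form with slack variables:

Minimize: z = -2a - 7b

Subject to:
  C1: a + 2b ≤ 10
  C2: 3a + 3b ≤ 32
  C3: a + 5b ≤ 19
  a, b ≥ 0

min z = -2a - 7b

s.t.
  a + 2b + s1 = 10
  3a + 3b + s2 = 32
  a + 5b + s3 = 19
  a, b, s1, s2, s3 ≥ 0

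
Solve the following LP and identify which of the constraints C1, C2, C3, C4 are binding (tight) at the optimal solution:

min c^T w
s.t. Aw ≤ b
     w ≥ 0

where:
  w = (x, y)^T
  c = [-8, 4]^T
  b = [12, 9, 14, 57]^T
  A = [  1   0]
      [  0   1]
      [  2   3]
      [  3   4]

At x = 7, y = 0, compute slack b - a·x for each constraint:
  C1: 12 − 7 = 5  (slack)
  C2: 9 − 0 = 9  (slack)
  C3: 14 − 14 = 0  (binding)
  C4: 57 − 21 = 36  (slack)

Optimal: x = 7, y = 0
Binding: C3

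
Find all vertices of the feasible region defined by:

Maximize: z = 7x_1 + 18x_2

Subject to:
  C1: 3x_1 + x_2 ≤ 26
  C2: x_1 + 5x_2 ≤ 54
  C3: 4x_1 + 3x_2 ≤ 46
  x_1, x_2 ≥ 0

(0, 0), (8.667, 0), (6.4, 6.8), (4, 10), (0, 10.8)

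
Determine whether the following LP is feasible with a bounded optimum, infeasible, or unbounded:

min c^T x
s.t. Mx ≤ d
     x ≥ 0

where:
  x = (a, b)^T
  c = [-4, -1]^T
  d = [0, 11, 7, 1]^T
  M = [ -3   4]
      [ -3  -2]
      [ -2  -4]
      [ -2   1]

Unbounded (objective can decrease without bound)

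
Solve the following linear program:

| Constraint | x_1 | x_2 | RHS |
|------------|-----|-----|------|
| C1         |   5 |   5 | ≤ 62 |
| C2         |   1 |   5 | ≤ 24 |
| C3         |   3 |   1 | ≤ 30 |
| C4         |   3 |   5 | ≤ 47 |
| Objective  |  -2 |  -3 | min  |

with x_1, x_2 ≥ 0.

Evaluate the objective at each vertex of the feasible region:
  z(0, 0) = 0
  z(10, 0) = -20
  z(9, 3) = -27  ←
  z(0, 4.8) = -14.4
The minimum is at x_1 = 9, x_2 = 3.

x_1 = 9, x_2 = 3, z = -27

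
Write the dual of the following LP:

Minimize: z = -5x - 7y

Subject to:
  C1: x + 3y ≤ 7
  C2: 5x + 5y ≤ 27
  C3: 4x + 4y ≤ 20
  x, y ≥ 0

Primal min cᵀx s.t. Ax ≤ b, x ≥ 0  →  Dual max −bᵀy s.t. Aᵀy ≥ −c, y ≥ 0.

Maximize: z = -7y1 - 27y2 - 20y3

Subject to:
  y1 + 5y2 + 4y3 ≥ 5
  3y1 + 5y2 + 4y3 ≥ 7
  y1, y2, y3 ≥ 0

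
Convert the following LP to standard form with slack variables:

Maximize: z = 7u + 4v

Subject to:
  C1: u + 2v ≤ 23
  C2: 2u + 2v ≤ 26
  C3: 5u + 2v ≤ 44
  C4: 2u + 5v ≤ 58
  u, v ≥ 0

max z = 7u + 4v

s.t.
  u + 2v + s1 = 23
  2u + 2v + s2 = 26
  5u + 2v + s3 = 44
  2u + 5v + s4 = 58
  u, v, s1, s2, s3, s4 ≥ 0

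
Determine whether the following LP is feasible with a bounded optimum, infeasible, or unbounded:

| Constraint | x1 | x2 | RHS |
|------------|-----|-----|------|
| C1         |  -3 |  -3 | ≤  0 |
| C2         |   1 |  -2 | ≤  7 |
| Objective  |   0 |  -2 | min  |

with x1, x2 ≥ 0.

Unbounded (objective can decrease without bound)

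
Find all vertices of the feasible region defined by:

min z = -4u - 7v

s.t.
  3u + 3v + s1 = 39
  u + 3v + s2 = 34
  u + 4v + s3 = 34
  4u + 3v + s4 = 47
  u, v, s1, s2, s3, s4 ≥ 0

(0, 0), (11.75, 0), (8, 5), (6, 7), (0, 8.5)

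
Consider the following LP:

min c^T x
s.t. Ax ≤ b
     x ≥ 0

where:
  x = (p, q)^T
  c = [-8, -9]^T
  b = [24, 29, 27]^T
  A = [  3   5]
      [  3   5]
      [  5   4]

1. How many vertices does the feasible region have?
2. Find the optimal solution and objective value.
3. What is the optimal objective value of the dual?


1. 4
2. p = 3, q = 3, z = -51
3. -51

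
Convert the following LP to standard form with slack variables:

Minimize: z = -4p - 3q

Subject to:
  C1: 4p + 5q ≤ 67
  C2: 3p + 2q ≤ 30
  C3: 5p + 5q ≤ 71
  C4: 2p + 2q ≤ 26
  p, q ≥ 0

min z = -4p - 3q

s.t.
  4p + 5q + s1 = 67
  3p + 2q + s2 = 30
  5p + 5q + s3 = 71
  2p + 2q + s4 = 26
  p, q, s1, s2, s3, s4 ≥ 0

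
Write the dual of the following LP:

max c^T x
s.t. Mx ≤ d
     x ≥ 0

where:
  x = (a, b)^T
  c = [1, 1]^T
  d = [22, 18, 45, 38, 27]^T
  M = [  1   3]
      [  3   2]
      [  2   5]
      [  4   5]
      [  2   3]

Primal max cᵀx s.t. Ax ≤ b, x ≥ 0  →  Dual min bᵀy s.t. Aᵀy ≥ c, y ≥ 0.

Minimize: z = 22y1 + 18y2 + 45y3 + 38y4 + 27y5

Subject to:
  y1 + 3y2 + 2y3 + 4y4 + 2y5 ≥ 1
  3y1 + 2y2 + 5y3 + 5y4 + 3y5 ≥ 1
  y1, y2, y3, y4, y5 ≥ 0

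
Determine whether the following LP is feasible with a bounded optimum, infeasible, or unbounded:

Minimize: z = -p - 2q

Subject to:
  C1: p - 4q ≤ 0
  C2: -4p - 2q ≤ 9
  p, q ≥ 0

Unbounded (objective can decrease without bound)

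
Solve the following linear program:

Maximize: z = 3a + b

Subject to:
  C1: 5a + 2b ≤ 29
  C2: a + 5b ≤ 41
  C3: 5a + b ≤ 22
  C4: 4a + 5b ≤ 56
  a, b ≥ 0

Evaluate the objective at each vertex of the feasible region:
  z(0, 0) = 0
  z(4.4, 0) = 13.2
  z(3, 7) = 16  ←
  z(2.739, 7.652) = 15.87
  z(0, 8.2) = 8.2
The maximum is at a = 3, b = 7.

a = 3, b = 7, z = 16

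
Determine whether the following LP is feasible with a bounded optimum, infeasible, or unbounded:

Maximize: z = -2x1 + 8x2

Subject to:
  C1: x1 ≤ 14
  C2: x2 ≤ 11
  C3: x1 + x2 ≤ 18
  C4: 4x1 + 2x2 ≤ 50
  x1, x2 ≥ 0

Feasible with a bounded optimal solution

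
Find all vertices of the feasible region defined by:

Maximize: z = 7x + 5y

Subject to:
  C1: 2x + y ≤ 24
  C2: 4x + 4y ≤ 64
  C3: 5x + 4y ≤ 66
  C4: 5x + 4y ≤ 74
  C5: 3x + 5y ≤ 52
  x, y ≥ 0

(0, 0), (12, 0), (10, 4), (9.385, 4.769), (0, 10.4)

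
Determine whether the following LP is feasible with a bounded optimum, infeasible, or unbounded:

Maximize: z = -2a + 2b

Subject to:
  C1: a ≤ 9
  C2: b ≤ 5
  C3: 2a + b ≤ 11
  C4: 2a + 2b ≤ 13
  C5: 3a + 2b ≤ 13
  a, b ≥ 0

Feasible with a bounded optimal solution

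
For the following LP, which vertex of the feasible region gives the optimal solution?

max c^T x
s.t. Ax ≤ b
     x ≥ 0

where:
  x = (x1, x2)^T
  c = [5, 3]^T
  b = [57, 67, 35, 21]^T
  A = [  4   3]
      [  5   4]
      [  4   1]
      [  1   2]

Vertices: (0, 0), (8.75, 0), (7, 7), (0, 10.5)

Evaluate the objective at each vertex of the feasible region:
  z(0, 0) = 0
  z(8.75, 0) = 43.75
  z(7, 7) = 56  ←
  z(0, 10.5) = 31.5
The maximum is at x1 = 7, x2 = 7.

(7, 7)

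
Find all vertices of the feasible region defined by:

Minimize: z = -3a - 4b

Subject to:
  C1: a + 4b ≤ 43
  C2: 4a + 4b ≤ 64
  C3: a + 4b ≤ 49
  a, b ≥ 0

(0, 0), (16, 0), (7, 9), (0, 10.75)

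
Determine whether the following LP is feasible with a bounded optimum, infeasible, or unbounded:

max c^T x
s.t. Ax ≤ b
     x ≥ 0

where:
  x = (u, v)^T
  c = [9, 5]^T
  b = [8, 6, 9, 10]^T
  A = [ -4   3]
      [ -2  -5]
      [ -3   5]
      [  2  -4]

Unbounded (objective can increase without bound)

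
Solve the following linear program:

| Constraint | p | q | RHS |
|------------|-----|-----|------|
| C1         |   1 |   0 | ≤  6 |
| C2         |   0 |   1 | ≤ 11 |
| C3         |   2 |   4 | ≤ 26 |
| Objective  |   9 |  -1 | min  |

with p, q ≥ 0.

Evaluate the objective at each vertex of the feasible region:
  z(0, 0) = 0
  z(6, 0) = 54
  z(6, 3.5) = 50.5
  z(0, 6.5) = -6.5  ←
The minimum is at p = 0, q = 6.5.

p = 0, q = 6.5, z = -6.5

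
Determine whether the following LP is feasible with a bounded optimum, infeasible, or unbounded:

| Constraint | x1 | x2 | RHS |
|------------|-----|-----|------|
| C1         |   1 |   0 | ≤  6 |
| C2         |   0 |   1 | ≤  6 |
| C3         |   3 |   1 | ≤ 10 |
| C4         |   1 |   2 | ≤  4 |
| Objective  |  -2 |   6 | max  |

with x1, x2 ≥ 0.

Feasible with a bounded optimal solution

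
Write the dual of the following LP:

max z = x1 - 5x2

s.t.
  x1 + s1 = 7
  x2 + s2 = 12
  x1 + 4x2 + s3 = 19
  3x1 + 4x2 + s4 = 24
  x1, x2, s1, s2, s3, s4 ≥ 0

Primal max cᵀx s.t. Ax ≤ b, x ≥ 0  →  Dual min bᵀy s.t. Aᵀy ≥ c, y ≥ 0.

Minimize: z = 7y1 + 12y2 + 19y3 + 24y4

Subject to:
  y1 + y3 + 3y4 ≥ 1
  y2 + 4y3 + 4y4 ≥ -5
  y1, y2, y3, y4 ≥ 0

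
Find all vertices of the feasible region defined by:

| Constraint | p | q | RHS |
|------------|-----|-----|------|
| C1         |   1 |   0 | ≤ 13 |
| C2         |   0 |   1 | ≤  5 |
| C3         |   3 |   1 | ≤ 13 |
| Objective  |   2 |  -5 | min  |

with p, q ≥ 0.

(0, 0), (4.333, 0), (2.667, 5), (0, 5)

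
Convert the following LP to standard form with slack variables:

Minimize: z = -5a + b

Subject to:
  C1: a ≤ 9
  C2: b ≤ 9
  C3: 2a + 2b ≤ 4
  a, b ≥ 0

min z = -5a + b

s.t.
  a + s1 = 9
  b + s2 = 9
  2a + 2b + s3 = 4
  a, b, s1, s2, s3 ≥ 0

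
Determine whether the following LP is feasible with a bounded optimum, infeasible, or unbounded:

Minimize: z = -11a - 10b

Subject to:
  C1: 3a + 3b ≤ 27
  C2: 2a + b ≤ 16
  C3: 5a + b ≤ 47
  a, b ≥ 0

Feasible with a bounded optimal solution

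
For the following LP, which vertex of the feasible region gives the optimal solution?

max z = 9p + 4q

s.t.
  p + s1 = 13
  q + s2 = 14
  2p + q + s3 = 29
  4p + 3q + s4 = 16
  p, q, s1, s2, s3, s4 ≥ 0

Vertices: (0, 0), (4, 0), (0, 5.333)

Evaluate the objective at each vertex of the feasible region:
  z(0, 0) = 0
  z(4, 0) = 36  ←
  z(0, 5.333) = 21.33
The maximum is at p = 4, q = 0.

(4, 0)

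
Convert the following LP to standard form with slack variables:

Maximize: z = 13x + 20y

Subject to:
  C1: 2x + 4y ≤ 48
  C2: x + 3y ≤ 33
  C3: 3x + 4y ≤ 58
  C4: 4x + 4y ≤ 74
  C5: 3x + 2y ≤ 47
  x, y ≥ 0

max z = 13x + 20y

s.t.
  2x + 4y + s1 = 48
  x + 3y + s2 = 33
  3x + 4y + s3 = 58
  4x + 4y + s4 = 74
  3x + 2y + s5 = 47
  x, y, s1, s2, s3, s4, s5 ≥ 0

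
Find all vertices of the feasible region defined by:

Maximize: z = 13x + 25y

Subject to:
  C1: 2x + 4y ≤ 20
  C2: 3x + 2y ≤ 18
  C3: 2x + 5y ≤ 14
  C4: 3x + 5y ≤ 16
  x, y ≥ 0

(0, 0), (5.333, 0), (2, 2), (0, 2.8)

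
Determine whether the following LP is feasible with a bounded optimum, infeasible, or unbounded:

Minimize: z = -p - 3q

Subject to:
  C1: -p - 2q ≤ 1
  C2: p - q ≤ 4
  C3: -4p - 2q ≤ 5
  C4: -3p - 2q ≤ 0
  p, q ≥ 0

Unbounded (objective can decrease without bound)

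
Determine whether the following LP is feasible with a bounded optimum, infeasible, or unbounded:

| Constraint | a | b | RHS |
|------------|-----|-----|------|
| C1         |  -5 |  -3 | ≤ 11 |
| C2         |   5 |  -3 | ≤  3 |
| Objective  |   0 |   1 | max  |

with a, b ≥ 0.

Unbounded (objective can increase without bound)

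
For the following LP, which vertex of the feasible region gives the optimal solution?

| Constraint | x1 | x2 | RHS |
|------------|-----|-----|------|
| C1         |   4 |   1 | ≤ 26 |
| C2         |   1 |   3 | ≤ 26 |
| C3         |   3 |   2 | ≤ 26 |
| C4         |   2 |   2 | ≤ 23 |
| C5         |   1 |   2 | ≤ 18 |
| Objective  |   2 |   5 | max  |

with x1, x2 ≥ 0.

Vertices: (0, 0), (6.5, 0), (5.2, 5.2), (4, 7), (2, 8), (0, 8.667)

Evaluate the objective at each vertex of the feasible region:
  z(0, 0) = 0
  z(6.5, 0) = 13
  z(5.2, 5.2) = 36.4
  z(4, 7) = 43
  z(2, 8) = 44  ←
  z(0, 8.667) = 43.33
The maximum is at x1 = 2, x2 = 8.

(2, 8)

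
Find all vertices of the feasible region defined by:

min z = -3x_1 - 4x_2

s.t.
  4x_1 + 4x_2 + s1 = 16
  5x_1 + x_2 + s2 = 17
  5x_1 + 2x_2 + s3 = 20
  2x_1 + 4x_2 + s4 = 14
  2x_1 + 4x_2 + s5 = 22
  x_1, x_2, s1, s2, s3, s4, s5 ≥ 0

(0, 0), (3.4, 0), (3.25, 0.75), (1, 3), (0, 3.5)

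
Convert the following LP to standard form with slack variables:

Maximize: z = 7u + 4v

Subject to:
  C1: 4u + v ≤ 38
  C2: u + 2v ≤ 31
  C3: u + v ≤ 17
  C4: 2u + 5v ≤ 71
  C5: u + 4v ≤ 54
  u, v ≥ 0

max z = 7u + 4v

s.t.
  4u + v + s1 = 38
  u + 2v + s2 = 31
  u + v + s3 = 17
  2u + 5v + s4 = 71
  u + 4v + s5 = 54
  u, v, s1, s2, s3, s4, s5 ≥ 0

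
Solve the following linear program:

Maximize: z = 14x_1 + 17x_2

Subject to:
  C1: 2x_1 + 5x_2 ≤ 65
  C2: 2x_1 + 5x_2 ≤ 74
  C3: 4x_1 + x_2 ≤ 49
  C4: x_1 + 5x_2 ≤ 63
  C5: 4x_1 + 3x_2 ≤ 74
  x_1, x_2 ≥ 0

Evaluate the objective at each vertex of the feasible region:
  z(0, 0) = 0
  z(12.25, 0) = 171.5
  z(10, 9) = 293  ←
  z(2, 12.2) = 235.4
  z(0, 12.6) = 214.2
The maximum is at x_1 = 10, x_2 = 9.

x_1 = 10, x_2 = 9, z = 293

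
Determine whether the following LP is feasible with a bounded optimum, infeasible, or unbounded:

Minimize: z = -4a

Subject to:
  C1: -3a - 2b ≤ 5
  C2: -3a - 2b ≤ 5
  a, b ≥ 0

Unbounded (objective can decrease without bound)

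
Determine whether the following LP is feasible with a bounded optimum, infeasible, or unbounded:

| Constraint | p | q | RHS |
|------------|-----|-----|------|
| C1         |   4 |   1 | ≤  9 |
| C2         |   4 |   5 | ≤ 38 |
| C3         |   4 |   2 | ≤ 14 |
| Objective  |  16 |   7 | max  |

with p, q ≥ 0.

Feasible with a bounded optimal solution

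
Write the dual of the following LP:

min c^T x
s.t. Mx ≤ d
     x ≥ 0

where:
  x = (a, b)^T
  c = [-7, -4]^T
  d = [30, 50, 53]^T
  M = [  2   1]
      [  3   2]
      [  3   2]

Primal min cᵀx s.t. Ax ≤ b, x ≥ 0  →  Dual max −bᵀy s.t. Aᵀy ≥ −c, y ≥ 0.

Maximize: z = -30y1 - 50y2 - 53y3

Subject to:
  2y1 + 3y2 + 3y3 ≥ 7
  y1 + 2y2 + 2y3 ≥ 4
  y1, y2, y3 ≥ 0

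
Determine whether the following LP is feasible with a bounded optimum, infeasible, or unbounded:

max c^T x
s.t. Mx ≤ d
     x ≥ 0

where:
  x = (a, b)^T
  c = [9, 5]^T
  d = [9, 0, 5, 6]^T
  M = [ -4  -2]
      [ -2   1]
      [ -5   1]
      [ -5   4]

Unbounded (objective can increase without bound)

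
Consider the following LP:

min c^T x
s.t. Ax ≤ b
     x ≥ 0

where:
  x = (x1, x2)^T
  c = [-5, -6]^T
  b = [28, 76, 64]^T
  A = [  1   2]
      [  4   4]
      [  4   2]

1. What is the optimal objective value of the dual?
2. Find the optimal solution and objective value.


1. -104
2. x1 = 10, x2 = 9, z = -104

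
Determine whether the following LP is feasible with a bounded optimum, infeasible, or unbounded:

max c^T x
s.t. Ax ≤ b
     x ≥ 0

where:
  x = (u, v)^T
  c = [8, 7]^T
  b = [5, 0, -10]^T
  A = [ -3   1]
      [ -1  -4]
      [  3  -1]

Infeasible (no feasible solution exists)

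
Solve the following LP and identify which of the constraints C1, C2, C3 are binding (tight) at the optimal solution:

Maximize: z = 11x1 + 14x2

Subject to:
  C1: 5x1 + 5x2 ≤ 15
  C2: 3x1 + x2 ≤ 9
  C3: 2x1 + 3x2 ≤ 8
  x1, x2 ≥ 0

At x1 = 1, x2 = 2, compute slack b - a·x for each constraint:
  C1: 15 − 15 = 0  (binding)
  C2: 9 − 5 = 4  (slack)
  C3: 8 − 8 = 0  (binding)

Optimal: x1 = 1, x2 = 2
Binding: C1, C3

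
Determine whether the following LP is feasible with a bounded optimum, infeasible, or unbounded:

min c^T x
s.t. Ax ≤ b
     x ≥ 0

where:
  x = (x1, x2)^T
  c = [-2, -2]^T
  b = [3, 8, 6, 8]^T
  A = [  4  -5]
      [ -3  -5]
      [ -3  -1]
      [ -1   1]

Unbounded (objective can decrease without bound)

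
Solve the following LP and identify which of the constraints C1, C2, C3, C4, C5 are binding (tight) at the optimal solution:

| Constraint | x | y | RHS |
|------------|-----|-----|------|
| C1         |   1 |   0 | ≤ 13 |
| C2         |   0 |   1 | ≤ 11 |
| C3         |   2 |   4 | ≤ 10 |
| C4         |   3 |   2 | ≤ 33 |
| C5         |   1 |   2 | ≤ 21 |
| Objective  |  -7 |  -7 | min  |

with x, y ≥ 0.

At x = 5, y = 0, compute slack b - a·x for each constraint:
  C1: 13 − 5 = 8  (slack)
  C2: 11 − 0 = 11  (slack)
  C3: 10 − 10 = 0  (binding)
  C4: 33 − 15 = 18  (slack)
  C5: 21 − 5 = 16  (slack)

Optimal: x = 5, y = 0
Binding: C3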